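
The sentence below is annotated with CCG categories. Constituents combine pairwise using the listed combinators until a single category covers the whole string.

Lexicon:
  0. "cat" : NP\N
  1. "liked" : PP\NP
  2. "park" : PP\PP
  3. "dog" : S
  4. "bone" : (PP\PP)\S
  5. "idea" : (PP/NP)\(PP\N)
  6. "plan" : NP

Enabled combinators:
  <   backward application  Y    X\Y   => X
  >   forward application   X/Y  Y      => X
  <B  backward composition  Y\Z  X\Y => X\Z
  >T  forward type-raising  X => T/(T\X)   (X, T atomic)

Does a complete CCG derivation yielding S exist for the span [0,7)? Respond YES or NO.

NP\N PP\NP PP\PP S (PP\PP)\S (PP/NP)\(PP\N) NP
CKY chart[0,7] = {N/(N\PP), NP/(NP\PP), PP, PP/(PP\PP), S/(S\PP)}; S ∉ chart

NO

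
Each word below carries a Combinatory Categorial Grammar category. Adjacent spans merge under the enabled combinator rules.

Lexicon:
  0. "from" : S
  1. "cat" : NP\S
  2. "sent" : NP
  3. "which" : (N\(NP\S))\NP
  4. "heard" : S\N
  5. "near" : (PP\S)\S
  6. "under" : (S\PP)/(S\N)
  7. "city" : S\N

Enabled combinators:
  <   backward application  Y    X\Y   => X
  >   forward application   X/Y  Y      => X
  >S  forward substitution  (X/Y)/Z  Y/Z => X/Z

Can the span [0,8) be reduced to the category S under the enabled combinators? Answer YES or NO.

YES

[0,8] S   <
  [0,6] PP   <
    [0,1] "from" : S
    [1,6] PP\S   <
      [1,5] S   <
        [1,4] N   <
          [1,2] "cat" : NP\S
          [2,4] N\(NP\S)   <
            [2,3] "sent" : NP
            [3,4] "which" : (N\(NP\S))\NP
        [4,5] "heard" : S\N
      [5,6] "near" : (PP\S)\S
  [6,8] S\PP   >
    [6,7] "under" : (S\PP)/(S\N)
    [7,8] "city" : S\N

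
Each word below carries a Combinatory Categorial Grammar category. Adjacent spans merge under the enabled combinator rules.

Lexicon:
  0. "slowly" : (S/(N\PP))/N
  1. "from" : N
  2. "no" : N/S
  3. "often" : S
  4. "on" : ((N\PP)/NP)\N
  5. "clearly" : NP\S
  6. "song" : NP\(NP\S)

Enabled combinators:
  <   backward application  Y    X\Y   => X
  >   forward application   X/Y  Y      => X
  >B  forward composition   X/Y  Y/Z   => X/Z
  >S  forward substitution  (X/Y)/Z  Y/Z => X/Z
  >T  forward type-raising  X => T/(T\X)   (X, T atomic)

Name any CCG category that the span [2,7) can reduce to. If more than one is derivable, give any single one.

N\PP

[0,7] S   >
  [0,2] S/(N\PP)   >
    [0,1] "slowly" : (S/(N\PP))/N
    [1,2] "from" : N
  [2,7] N\PP   >
    [2,5] (N\PP)/NP   <
      [2,4] N   >
        [2,3] "no" : N/S
        [3,4] "often" : S
      [4,5] "on" : ((N\PP)/NP)\N
    [5,7] NP   <
      [5,6] "clearly" : NP\S
      [6,7] "song" : NP\(NP\S)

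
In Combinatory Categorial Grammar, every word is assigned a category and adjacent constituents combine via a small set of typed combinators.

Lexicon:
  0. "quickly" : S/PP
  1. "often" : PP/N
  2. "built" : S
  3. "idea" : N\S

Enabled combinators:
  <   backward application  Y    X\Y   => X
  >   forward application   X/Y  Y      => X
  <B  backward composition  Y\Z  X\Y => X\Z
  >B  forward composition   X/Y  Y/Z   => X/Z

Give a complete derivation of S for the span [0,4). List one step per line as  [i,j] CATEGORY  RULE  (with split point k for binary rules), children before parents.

[0,4] S   >
  [0,2] S/N   >B
    [0,1] "quickly" : S/PP
    [1,2] "often" : PP/N
  [2,4] N   <
    [2,3] "built" : S
    [3,4] "idea" : N\S

[0,1] S/PP  lex  "quickly"
[1,2] PP/N  lex  "often"
[0,2] S/N  >B  k=1
[2,3] S  lex  "built"
[3,4] N\S  lex  "idea"
[2,4] N  <  k=3
[0,4] S  >  k=2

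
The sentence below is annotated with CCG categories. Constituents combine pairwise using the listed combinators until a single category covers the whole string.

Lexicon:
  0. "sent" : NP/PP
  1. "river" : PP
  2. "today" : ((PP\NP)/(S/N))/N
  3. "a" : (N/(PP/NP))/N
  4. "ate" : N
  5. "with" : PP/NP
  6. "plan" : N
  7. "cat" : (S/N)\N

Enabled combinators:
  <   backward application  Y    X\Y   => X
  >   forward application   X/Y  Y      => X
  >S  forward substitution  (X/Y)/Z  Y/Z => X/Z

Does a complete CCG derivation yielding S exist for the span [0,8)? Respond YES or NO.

NO

NP/PP PP ((PP\NP)/(S/N))/N (N/(PP/NP))/N N PP/NP N (S/N)\N
CKY chart[0,8] = {PP}; S ∉ chart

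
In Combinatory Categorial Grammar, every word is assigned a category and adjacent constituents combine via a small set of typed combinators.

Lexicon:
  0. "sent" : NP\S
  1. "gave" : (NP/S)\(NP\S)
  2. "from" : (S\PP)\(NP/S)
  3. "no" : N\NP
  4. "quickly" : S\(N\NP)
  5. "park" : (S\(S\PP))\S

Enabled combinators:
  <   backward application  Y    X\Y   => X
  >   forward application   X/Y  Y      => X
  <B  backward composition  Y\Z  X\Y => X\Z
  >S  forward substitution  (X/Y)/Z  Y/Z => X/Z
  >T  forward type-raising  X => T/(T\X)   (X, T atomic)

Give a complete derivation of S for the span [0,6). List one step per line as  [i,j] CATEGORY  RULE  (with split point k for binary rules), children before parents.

[0,1] NP\S  lex  "sent"
[1,2] (NP/S)\(NP\S)  lex  "gave"
[0,2] NP/S  <  k=1
[2,3] (S\PP)\(NP/S)  lex  "from"
[0,3] S\PP  <  k=2
[3,4] N\NP  lex  "no"
[4,5] S\(N\NP)  lex  "quickly"
[3,5] S  <  k=4
[5,6] (S\(S\PP))\S  lex  "park"
[3,6] S\(S\PP)  <  k=5
[0,6] S  <  k=3

[0,6] S   <
  [0,3] S\PP   <
    [0,2] NP/S   <
      [0,1] "sent" : NP\S
      [1,2] "gave" : (NP/S)\(NP\S)
    [2,3] "from" : (S\PP)\(NP/S)
  [3,6] S\(S\PP)   <
    [3,5] S   <
      [3,4] "no" : N\NP
      [4,5] "quickly" : S\(N\NP)
    [5,6] "park" : (S\(S\PP))\S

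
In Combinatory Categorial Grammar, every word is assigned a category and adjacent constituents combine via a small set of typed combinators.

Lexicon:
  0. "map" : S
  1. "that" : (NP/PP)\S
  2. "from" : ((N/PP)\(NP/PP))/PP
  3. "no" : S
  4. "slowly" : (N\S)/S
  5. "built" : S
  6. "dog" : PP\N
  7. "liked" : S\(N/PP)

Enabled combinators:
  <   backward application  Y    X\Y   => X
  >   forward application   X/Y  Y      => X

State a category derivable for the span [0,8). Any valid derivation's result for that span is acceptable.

S

[0,8] S   <
  [0,7] N/PP   <
    [0,2] NP/PP   <
      [0,1] "map" : S
      [1,2] "that" : (NP/PP)\S
    [2,7] (N/PP)\(NP/PP)   >
      [2,3] "from" : ((N/PP)\(NP/PP))/PP
      [3,7] PP   <
        [3,6] N   <
          [3,4] "no" : S
          [4,6] N\S   >
            [4,5] "slowly" : (N\S)/S
            [5,6] "built" : S
        [6,7] "dog" : PP\N
  [7,8] "liked" : S\(N/PP)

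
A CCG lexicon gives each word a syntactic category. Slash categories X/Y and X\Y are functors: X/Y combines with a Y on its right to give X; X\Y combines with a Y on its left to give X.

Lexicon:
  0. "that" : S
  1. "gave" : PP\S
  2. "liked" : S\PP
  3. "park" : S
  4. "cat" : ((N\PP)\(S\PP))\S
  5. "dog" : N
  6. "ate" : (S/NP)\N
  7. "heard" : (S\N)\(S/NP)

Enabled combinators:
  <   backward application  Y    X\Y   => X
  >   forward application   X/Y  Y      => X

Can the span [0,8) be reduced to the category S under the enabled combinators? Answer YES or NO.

YES

[0,8] S   <
  [0,5] N   <
    [0,2] PP   <
      [0,1] "that" : S
      [1,2] "gave" : PP\S
    [2,5] N\PP   <
      [2,3] "liked" : S\PP
      [3,5] (N\PP)\(S\PP)   <
        [3,4] "park" : S
        [4,5] "cat" : ((N\PP)\(S\PP))\S
  [5,8] S\N   <
    [5,7] S/NP   <
      [5,6] "dog" : N
      [6,7] "ate" : (S/NP)\N
    [7,8] "heard" : (S\N)\(S/NP)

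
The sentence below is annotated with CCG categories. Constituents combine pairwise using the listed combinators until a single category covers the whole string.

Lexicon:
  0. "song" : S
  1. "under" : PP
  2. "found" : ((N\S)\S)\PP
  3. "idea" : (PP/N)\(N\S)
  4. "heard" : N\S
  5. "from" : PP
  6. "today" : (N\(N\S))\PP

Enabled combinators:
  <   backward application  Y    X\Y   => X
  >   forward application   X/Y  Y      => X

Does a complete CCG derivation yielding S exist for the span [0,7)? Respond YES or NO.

S PP ((N\S)\S)\PP (PP/N)\(N\S) N\S PP (N\(N\S))\PP
CKY chart[0,7] = {PP}; S ∉ chart

NO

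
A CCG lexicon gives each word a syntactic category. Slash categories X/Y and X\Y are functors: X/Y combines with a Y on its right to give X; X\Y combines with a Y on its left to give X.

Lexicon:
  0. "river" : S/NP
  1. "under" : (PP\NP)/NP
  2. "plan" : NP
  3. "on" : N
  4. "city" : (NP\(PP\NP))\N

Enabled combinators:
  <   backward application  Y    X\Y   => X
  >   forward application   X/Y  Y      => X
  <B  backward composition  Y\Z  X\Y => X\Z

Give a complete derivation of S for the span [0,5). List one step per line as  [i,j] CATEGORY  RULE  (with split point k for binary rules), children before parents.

[0,1] S/NP  lex  "river"
[1,2] (PP\NP)/NP  lex  "under"
[2,3] NP  lex  "plan"
[1,3] PP\NP  >  k=2
[3,4] N  lex  "on"
[4,5] (NP\(PP\NP))\N  lex  "city"
[3,5] NP\(PP\NP)  <  k=4
[1,5] NP  <  k=3
[0,5] S  >  k=1

[0,5] S   >
  [0,1] "river" : S/NP
  [1,5] NP   <
    [1,3] PP\NP   >
      [1,2] "under" : (PP\NP)/NP
      [2,3] "plan" : NP
    [3,5] NP\(PP\NP)   <
      [3,4] "on" : N
      [4,5] "city" : (NP\(PP\NP))\N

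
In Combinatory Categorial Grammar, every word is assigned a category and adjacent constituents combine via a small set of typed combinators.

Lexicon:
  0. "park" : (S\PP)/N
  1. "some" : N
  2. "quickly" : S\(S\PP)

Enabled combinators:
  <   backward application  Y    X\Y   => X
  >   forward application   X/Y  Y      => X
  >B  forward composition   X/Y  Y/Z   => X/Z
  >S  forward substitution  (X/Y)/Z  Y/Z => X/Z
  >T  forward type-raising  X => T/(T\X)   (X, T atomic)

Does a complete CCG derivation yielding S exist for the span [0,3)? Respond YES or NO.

[0,3] S   <
  [0,2] S\PP   >
    [0,1] "park" : (S\PP)/N
    [1,2] "some" : N
  [2,3] "quickly" : S\(S\PP)

YES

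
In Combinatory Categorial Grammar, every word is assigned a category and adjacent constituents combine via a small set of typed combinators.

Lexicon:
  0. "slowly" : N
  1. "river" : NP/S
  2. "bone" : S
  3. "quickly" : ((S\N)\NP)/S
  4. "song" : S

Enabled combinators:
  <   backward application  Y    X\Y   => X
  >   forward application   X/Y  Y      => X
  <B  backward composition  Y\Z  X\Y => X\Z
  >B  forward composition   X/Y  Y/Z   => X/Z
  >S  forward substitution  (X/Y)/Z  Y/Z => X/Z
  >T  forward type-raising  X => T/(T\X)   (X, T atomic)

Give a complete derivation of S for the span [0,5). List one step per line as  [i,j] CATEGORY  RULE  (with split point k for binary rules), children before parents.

[0,5] S   <
  [0,1] "slowly" : N
  [1,5] S\N   <
    [1,3] NP   >
      [1,2] "river" : NP/S
      [2,3] "bone" : S
    [3,5] (S\N)\NP   >
      [3,4] "quickly" : ((S\N)\NP)/S
      [4,5] "song" : S

[0,1] N  lex  "slowly"
[1,2] NP/S  lex  "river"
[2,3] S  lex  "bone"
[1,3] NP  >  k=2
[3,4] ((S\N)\NP)/S  lex  "quickly"
[4,5] S  lex  "song"
[3,5] (S\N)\NP  >  k=4
[1,5] S\N  <  k=3
[0,5] S  <  k=1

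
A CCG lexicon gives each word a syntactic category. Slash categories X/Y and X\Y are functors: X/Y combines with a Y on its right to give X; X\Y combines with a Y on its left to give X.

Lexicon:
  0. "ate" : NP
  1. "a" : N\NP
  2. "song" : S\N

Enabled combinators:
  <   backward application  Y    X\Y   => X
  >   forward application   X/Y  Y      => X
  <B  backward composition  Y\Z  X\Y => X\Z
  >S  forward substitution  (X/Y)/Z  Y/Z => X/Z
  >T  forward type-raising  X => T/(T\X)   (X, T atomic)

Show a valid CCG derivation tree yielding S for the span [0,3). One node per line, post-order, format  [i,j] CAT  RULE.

[0,1] NP  lex  "ate"
[0,1] S/(S\NP)  >T
[1,2] N\NP  lex  "a"
[2,3] S\N  lex  "song"
[1,3] S\NP  <B  k=2
[0,3] S  >  k=1

[0,3] S   >
  [0,1] S/(S\NP)   >T
    [0,1] "ate" : NP
  [1,3] S\NP   <B
    [1,2] "a" : N\NP
    [2,3] "song" : S\N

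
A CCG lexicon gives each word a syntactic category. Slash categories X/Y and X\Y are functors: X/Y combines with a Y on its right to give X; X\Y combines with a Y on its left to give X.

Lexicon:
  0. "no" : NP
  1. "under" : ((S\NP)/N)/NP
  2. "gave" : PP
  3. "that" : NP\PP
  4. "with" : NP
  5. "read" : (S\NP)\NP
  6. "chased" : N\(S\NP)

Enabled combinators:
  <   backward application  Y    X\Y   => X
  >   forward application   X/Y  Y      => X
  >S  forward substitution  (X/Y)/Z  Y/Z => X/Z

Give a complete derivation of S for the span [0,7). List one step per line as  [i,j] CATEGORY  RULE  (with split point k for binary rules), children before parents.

[0,7] S   <
  [0,1] "no" : NP
  [1,7] S\NP   >
    [1,4] (S\NP)/N   >
      [1,2] "under" : ((S\NP)/N)/NP
      [2,4] NP   <
        [2,3] "gave" : PP
        [3,4] "that" : NP\PP
    [4,7] N   <
      [4,6] S\NP   <
        [4,5] "with" : NP
        [5,6] "read" : (S\NP)\NP
      [6,7] "chased" : N\(S\NP)

[0,1] NP  lex  "no"
[1,2] ((S\NP)/N)/NP  lex  "under"
[2,3] PP  lex  "gave"
[3,4] NP\PP  lex  "that"
[2,4] NP  <  k=3
[1,4] (S\NP)/N  >  k=2
[4,5] NP  lex  "with"
[5,6] (S\NP)\NP  lex  "read"
[4,6] S\NP  <  k=5
[6,7] N\(S\NP)  lex  "chased"
[4,7] N  <  k=6
[1,7] S\NP  >  k=4
[0,7] S  <  k=1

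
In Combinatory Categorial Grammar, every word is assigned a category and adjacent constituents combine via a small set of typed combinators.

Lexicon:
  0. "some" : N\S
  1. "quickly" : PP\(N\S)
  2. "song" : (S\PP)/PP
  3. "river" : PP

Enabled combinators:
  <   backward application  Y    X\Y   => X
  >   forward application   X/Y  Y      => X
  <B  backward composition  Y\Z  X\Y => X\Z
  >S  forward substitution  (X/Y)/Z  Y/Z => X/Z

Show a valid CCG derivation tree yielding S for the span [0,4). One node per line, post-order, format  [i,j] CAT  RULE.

[0,1] N\S  lex  "some"
[1,2] PP\(N\S)  lex  "quickly"
[0,2] PP  <  k=1
[2,3] (S\PP)/PP  lex  "song"
[3,4] PP  lex  "river"
[2,4] S\PP  >  k=3
[0,4] S  <  k=2

[0,4] S   <
  [0,2] PP   <
    [0,1] "some" : N\S
    [1,2] "quickly" : PP\(N\S)
  [2,4] S\PP   >
    [2,3] "song" : (S\PP)/PP
    [3,4] "river" : PP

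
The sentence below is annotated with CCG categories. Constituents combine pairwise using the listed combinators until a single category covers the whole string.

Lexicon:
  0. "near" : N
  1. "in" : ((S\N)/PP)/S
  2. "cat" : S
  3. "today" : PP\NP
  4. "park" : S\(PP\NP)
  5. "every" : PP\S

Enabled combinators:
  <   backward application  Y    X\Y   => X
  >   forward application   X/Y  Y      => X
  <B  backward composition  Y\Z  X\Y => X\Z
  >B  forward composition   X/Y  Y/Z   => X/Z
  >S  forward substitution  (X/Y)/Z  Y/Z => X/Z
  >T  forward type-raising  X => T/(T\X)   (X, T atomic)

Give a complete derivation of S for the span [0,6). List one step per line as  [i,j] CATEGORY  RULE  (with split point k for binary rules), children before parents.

[0,1] N  lex  "near"
[1,2] ((S\N)/PP)/S  lex  "in"
[2,3] S  lex  "cat"
[1,3] (S\N)/PP  >  k=2
[3,4] PP\NP  lex  "today"
[4,5] S\(PP\NP)  lex  "park"
[3,5] S  <  k=4
[5,6] PP\S  lex  "every"
[3,6] PP  <  k=5
[1,6] S\N  >  k=3
[0,6] S  <  k=1

[0,6] S   <
  [0,1] "near" : N
  [1,6] S\N   >
    [1,3] (S\N)/PP   >
      [1,2] "in" : ((S\N)/PP)/S
      [2,3] "cat" : S
    [3,6] PP   <
      [3,5] S   <
        [3,4] "today" : PP\NP
        [4,5] "park" : S\(PP\NP)
      [5,6] "every" : PP\S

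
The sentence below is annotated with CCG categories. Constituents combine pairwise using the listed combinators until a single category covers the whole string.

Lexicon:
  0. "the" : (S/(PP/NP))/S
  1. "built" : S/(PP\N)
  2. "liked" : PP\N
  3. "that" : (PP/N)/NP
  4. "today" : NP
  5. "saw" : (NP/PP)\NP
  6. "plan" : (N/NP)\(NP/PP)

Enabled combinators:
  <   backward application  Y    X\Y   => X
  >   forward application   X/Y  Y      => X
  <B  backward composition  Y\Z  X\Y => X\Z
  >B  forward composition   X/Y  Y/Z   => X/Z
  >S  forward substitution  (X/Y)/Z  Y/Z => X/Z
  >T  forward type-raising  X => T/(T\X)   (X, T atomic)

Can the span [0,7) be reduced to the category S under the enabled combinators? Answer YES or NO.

[0,7] S   >
  [0,3] S/(PP/NP)   >
    [0,1] "the" : (S/(PP/NP))/S
    [1,3] S   >
      [1,2] "built" : S/(PP\N)
      [2,3] "liked" : PP\N
  [3,7] PP/NP   >S
    [3,4] "that" : (PP/N)/NP
    [4,7] N/NP   <
      [4,6] NP/PP   <
        [4,5] "today" : NP
        [5,6] "saw" : (NP/PP)\NP
      [6,7] "plan" : (N/NP)\(NP/PP)

YES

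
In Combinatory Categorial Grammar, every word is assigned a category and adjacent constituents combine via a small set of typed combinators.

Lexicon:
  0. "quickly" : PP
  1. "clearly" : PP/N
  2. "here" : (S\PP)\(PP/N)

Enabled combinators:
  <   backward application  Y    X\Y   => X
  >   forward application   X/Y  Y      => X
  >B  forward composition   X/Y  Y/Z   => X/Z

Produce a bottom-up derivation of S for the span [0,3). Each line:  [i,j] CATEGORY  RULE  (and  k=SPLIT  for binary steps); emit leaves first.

[0,1] PP  lex  "quickly"
[1,2] PP/N  lex  "clearly"
[2,3] (S\PP)\(PP/N)  lex  "here"
[1,3] S\PP  <  k=2
[0,3] S  <  k=1

[0,3] S   <
  [0,1] "quickly" : PP
  [1,3] S\PP   <
    [1,2] "clearly" : PP/N
    [2,3] "here" : (S\PP)\(PP/N)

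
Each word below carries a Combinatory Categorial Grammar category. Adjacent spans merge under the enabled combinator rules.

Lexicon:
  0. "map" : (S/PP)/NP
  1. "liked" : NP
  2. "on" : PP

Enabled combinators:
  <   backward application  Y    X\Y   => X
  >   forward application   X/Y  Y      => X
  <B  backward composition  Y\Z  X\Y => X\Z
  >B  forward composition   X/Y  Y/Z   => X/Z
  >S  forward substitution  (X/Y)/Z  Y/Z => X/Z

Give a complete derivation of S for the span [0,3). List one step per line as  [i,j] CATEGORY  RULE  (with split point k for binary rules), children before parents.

[0,3] S   >
  [0,2] S/PP   >
    [0,1] "map" : (S/PP)/NP
    [1,2] "liked" : NP
  [2,3] "on" : PP

[0,1] (S/PP)/NP  lex  "map"
[1,2] NP  lex  "liked"
[0,2] S/PP  >  k=1
[2,3] PP  lex  "on"
[0,3] S  >  k=2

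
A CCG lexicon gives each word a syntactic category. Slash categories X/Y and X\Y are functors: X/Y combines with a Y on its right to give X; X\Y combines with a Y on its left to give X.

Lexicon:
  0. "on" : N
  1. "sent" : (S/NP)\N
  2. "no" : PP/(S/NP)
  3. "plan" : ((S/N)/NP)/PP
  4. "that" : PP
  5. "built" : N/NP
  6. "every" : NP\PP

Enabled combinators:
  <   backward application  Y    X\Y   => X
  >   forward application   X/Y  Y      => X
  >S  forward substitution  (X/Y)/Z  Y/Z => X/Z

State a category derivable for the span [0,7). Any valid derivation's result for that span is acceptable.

S

[0,7] S   >
  [0,2] S/NP   <
    [0,1] "on" : N
    [1,2] "sent" : (S/NP)\N
  [2,7] NP   <
    [2,6] PP   >
      [2,3] "no" : PP/(S/NP)
      [3,6] S/NP   >S
        [3,5] (S/N)/NP   >
          [3,4] "plan" : ((S/N)/NP)/PP
          [4,5] "that" : PP
        [5,6] "built" : N/NP
    [6,7] "every" : NP\PP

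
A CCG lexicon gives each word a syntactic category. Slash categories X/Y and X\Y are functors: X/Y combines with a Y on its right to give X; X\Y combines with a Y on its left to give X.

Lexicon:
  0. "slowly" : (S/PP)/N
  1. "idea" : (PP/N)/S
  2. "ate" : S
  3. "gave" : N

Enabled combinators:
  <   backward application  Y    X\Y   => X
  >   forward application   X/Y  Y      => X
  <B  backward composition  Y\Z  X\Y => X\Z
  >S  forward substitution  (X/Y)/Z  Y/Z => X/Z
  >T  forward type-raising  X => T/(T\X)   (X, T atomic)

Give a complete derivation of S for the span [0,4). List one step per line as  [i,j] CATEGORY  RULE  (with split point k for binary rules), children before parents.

[0,4] S   >
  [0,3] S/N   >S
    [0,1] "slowly" : (S/PP)/N
    [1,3] PP/N   >
      [1,2] "idea" : (PP/N)/S
      [2,3] "ate" : S
  [3,4] "gave" : N

[0,1] (S/PP)/N  lex  "slowly"
[1,2] (PP/N)/S  lex  "idea"
[2,3] S  lex  "ate"
[1,3] PP/N  >  k=2
[0,3] S/N  >S  k=1
[3,4] N  lex  "gave"
[0,4] S  >  k=3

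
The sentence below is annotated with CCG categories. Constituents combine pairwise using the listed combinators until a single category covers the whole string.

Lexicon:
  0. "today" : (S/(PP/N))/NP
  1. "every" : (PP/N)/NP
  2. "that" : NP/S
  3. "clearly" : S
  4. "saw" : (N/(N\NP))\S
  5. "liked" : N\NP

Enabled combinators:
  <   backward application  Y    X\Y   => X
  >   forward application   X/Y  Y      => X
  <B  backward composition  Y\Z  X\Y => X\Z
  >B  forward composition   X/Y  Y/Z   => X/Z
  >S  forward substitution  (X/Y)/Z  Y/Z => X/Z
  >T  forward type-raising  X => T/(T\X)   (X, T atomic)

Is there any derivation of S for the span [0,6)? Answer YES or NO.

(S/(PP/N))/NP (PP/N)/NP NP/S S (N/(N\NP))\S N\NP
CKY chart[0,6] = {N, N/(N\N), NP/(NP\N), PP/(PP\N), S/(S\N)}; S ∉ chart

NO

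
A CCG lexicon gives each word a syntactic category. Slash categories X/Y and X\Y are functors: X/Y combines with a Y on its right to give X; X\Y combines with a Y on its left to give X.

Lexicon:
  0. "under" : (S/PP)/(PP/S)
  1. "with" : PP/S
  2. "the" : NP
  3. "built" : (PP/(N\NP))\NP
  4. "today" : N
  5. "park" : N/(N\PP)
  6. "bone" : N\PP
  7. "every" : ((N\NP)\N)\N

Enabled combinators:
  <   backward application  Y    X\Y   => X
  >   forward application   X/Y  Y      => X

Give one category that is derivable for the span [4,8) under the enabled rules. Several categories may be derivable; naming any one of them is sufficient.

N\NP

[0,8] S   >
  [0,2] S/PP   >
    [0,1] "under" : (S/PP)/(PP/S)
    [1,2] "with" : PP/S
  [2,8] PP   >
    [2,4] PP/(N\NP)   <
      [2,3] "the" : NP
      [3,4] "built" : (PP/(N\NP))\NP
    [4,8] N\NP   <
      [4,5] "today" : N
      [5,8] (N\NP)\N   <
        [5,7] N   >
          [5,6] "park" : N/(N\PP)
          [6,7] "bone" : N\PP
        [7,8] "every" : ((N\NP)\N)\N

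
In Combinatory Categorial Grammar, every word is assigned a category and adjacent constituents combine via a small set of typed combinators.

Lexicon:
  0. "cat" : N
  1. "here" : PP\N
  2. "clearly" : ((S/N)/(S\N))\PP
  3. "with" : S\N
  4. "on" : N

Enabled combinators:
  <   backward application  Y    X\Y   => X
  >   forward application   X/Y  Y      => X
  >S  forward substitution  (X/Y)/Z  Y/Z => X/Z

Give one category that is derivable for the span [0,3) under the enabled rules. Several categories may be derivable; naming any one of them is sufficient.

[0,5] S   >
  [0,4] S/N   >
    [0,3] (S/N)/(S\N)   <
      [0,2] PP   <
        [0,1] "cat" : N
        [1,2] "here" : PP\N
      [2,3] "clearly" : ((S/N)/(S\N))\PP
    [3,4] "with" : S\N
  [4,5] "on" : N

(S/N)/(S\N)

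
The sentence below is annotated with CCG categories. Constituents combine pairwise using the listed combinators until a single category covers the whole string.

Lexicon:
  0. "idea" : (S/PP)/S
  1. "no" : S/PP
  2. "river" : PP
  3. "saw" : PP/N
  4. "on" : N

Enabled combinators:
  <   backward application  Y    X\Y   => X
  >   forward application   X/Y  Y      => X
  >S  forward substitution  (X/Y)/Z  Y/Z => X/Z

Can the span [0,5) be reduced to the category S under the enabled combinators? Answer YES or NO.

YES

[0,5] S   >
  [0,3] S/PP   >
    [0,1] "idea" : (S/PP)/S
    [1,3] S   >
      [1,2] "no" : S/PP
      [2,3] "river" : PP
  [3,5] PP   >
    [3,4] "saw" : PP/N
    [4,5] "on" : N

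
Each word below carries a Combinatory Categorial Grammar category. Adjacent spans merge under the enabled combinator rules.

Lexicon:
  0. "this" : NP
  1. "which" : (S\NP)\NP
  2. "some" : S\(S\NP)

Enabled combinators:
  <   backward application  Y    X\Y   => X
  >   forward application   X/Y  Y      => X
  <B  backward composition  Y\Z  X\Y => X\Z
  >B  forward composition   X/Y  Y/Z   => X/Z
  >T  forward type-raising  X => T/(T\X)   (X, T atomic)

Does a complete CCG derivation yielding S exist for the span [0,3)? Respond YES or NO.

YES

[0,3] S   <
  [0,2] S\NP   <
    [0,1] "this" : NP
    [1,2] "which" : (S\NP)\NP
  [2,3] "some" : S\(S\NP)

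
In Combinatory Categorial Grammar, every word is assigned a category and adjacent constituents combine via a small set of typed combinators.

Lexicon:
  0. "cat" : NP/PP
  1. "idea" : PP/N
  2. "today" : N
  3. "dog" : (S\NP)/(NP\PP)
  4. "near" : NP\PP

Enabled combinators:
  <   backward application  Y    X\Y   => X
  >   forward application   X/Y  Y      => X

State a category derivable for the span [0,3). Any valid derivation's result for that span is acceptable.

[0,5] S   <
  [0,3] NP   >
    [0,1] "cat" : NP/PP
    [1,3] PP   >
      [1,2] "idea" : PP/N
      [2,3] "today" : N
  [3,5] S\NP   >
    [3,4] "dog" : (S\NP)/(NP\PP)
    [4,5] "near" : NP\PP

NP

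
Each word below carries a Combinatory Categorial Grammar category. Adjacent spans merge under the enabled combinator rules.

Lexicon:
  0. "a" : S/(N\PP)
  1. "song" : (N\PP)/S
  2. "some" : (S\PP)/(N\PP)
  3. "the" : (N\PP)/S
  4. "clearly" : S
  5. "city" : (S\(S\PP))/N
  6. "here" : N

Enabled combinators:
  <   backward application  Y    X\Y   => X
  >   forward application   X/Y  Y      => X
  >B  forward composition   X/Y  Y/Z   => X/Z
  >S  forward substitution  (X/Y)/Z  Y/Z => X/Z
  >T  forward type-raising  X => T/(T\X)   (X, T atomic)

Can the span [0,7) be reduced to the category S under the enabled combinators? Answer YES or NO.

[0,7] S   >
  [0,1] "a" : S/(N\PP)
  [1,7] N\PP   >
    [1,2] "song" : (N\PP)/S
    [2,7] S   <
      [2,5] S\PP   >
        [2,3] "some" : (S\PP)/(N\PP)
        [3,5] N\PP   >
          [3,4] "the" : (N\PP)/S
          [4,5] "clearly" : S
      [5,7] S\(S\PP)   >
        [5,6] "city" : (S\(S\PP))/N
        [6,7] "here" : N

YES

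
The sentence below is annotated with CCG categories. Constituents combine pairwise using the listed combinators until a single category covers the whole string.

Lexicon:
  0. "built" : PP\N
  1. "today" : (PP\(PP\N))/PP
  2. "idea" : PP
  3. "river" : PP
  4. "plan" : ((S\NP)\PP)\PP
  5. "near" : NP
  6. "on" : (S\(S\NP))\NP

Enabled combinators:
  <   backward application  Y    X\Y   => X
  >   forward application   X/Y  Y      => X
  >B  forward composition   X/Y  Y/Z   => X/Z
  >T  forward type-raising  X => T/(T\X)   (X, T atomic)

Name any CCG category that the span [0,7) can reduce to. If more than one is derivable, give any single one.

[0,7] S   <
  [0,5] S\NP   <
    [0,3] PP   <
      [0,1] "built" : PP\N
      [1,3] PP\(PP\N)   >
        [1,2] "today" : (PP\(PP\N))/PP
        [2,3] "idea" : PP
    [3,5] (S\NP)\PP   <
      [3,4] "river" : PP
      [4,5] "plan" : ((S\NP)\PP)\PP
  [5,7] S\(S\NP)   <
    [5,6] "near" : NP
    [6,7] "on" : (S\(S\NP))\NP

S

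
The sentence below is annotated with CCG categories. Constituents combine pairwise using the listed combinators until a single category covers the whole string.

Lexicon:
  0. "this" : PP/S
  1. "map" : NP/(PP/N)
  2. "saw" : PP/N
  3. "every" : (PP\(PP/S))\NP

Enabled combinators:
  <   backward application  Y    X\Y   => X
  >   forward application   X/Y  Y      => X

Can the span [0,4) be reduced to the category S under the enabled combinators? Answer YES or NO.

PP/S NP/(PP/N) PP/N (PP\(PP/S))\NP
CKY chart[0,4] = {PP}; S ∉ chart

NO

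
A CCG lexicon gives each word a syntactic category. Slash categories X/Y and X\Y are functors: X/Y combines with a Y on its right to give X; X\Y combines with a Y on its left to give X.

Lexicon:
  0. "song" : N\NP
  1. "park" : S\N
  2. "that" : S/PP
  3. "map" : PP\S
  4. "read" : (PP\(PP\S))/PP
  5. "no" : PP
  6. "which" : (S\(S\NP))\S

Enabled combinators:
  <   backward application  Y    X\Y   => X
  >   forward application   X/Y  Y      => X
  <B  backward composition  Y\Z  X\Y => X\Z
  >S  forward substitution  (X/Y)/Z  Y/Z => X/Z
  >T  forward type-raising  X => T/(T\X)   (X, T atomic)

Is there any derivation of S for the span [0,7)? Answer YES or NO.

YES

[0,7] S   <
  [0,2] S\NP   <B
    [0,1] "song" : N\NP
    [1,2] "park" : S\N
  [2,7] S\(S\NP)   <
    [2,6] S   >
      [2,3] "that" : S/PP
      [3,6] PP   <
        [3,4] "map" : PP\S
        [4,6] PP\(PP\S)   >
          [4,5] "read" : (PP\(PP\S))/PP
          [5,6] "no" : PP
    [6,7] "which" : (S\(S\NP))\S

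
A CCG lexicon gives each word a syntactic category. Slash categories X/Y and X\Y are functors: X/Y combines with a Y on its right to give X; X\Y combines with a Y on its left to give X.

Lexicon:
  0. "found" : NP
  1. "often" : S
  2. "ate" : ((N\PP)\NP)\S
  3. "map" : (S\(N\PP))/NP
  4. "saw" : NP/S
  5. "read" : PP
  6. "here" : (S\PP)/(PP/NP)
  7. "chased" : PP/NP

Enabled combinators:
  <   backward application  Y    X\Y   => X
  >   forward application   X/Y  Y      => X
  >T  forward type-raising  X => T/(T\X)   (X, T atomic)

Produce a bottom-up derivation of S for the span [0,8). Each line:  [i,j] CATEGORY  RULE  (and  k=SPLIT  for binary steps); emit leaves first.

[0,8] S   <
  [0,3] N\PP   <
    [0,1] "found" : NP
    [1,3] (N\PP)\NP   <
      [1,2] "often" : S
      [2,3] "ate" : ((N\PP)\NP)\S
  [3,8] S\(N\PP)   >
    [3,4] "map" : (S\(N\PP))/NP
    [4,8] NP   >
      [4,5] "saw" : NP/S
      [5,8] S   >
        [5,6] S/(S\PP)   >T
          [5,6] "read" : PP
        [6,8] S\PP   >
          [6,7] "here" : (S\PP)/(PP/NP)
          [7,8] "chased" : PP/NP

[0,1] NP  lex  "found"
[1,2] S  lex  "often"
[2,3] ((N\PP)\NP)\S  lex  "ate"
[1,3] (N\PP)\NP  <  k=2
[0,3] N\PP  <  k=1
[3,4] (S\(N\PP))/NP  lex  "map"
[4,5] NP/S  lex  "saw"
[5,6] PP  lex  "read"
[5,6] S/(S\PP)  >T
[6,7] (S\PP)/(PP/NP)  lex  "here"
[7,8] PP/NP  lex  "chased"
[6,8] S\PP  >  k=7
[5,8] S  >  k=6
[4,8] NP  >  k=5
[3,8] S\(N\PP)  >  k=4
[0,8] S  <  k=3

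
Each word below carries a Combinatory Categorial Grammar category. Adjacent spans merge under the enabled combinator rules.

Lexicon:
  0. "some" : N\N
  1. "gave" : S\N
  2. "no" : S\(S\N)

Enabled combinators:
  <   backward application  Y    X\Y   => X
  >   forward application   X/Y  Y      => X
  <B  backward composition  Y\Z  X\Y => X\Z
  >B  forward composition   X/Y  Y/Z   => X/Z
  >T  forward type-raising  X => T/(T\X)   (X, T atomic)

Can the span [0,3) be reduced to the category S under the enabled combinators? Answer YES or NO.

YES

[0,3] S   <
  [0,2] S\N   <B
    [0,1] "some" : N\N
    [1,2] "gave" : S\N
  [2,3] "no" : S\(S\N)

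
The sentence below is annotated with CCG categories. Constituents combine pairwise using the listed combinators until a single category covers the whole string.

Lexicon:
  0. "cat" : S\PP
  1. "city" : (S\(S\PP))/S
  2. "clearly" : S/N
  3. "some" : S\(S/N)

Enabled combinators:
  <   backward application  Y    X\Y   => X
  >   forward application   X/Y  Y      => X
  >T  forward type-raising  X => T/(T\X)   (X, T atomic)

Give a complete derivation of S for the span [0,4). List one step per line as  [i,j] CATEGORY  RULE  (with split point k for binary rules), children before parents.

[0,1] S\PP  lex  "cat"
[1,2] (S\(S\PP))/S  lex  "city"
[2,3] S/N  lex  "clearly"
[3,4] S\(S/N)  lex  "some"
[2,4] S  <  k=3
[1,4] S\(S\PP)  >  k=2
[0,4] S  <  k=1

[0,4] S   <
  [0,1] "cat" : S\PP
  [1,4] S\(S\PP)   >
    [1,2] "city" : (S\(S\PP))/S
    [2,4] S   <
      [2,3] "clearly" : S/N
      [3,4] "some" : S\(S/N)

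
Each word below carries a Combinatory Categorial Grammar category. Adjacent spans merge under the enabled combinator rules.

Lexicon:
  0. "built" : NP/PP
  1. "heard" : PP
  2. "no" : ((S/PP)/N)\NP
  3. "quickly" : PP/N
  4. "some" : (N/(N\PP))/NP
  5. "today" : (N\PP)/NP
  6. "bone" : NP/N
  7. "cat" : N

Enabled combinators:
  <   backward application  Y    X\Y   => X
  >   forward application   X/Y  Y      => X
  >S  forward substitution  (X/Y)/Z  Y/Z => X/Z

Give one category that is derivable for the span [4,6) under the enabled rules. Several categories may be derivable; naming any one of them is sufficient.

N/NP

[0,8] S   >
  [0,4] S/N   >S
    [0,3] (S/PP)/N   <
      [0,2] NP   >
        [0,1] "built" : NP/PP
        [1,2] "heard" : PP
      [2,3] "no" : ((S/PP)/N)\NP
    [3,4] "quickly" : PP/N
  [4,8] N   >
    [4,6] N/NP   >S
      [4,5] "some" : (N/(N\PP))/NP
      [5,6] "today" : (N\PP)/NP
    [6,8] NP   >
      [6,7] "bone" : NP/N
      [7,8] "cat" : N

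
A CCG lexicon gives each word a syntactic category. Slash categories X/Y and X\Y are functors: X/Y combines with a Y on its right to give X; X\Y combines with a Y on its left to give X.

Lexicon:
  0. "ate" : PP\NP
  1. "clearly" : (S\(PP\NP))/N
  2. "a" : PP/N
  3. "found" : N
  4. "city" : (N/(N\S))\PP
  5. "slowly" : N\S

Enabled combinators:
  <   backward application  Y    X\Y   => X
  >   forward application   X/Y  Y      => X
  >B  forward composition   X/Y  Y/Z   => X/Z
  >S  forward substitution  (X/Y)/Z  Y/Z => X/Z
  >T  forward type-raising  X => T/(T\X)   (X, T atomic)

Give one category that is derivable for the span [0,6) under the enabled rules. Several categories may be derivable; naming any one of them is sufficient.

[0,6] S   <
  [0,1] "ate" : PP\NP
  [1,6] S\(PP\NP)   >
    [1,2] "clearly" : (S\(PP\NP))/N
    [2,6] N   >
      [2,5] N/(N\S)   <
        [2,4] PP   >
          [2,3] "a" : PP/N
          [3,4] "found" : N
        [4,5] "city" : (N/(N\S))\PP
      [5,6] "slowly" : N\S

S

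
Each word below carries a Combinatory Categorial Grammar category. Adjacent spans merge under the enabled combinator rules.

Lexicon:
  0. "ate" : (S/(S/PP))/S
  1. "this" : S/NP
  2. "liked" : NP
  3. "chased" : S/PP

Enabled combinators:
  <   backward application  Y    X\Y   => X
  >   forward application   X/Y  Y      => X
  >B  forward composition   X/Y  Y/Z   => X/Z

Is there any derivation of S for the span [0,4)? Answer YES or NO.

[0,4] S   >
  [0,3] S/(S/PP)   >
    [0,1] "ate" : (S/(S/PP))/S
    [1,3] S   >
      [1,2] "this" : S/NP
      [2,3] "liked" : NP
  [3,4] "chased" : S/PP

YES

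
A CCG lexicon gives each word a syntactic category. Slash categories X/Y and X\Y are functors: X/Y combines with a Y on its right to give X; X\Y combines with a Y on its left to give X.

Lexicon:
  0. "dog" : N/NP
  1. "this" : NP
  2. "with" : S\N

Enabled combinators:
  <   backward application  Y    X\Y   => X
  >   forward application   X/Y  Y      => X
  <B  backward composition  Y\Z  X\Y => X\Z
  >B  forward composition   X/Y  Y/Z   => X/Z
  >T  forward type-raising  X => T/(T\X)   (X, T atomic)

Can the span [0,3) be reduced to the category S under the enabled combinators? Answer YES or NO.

YES

[0,3] S   <
  [0,2] N   >
    [0,1] "dog" : N/NP
    [1,2] "this" : NP
  [2,3] "with" : S\N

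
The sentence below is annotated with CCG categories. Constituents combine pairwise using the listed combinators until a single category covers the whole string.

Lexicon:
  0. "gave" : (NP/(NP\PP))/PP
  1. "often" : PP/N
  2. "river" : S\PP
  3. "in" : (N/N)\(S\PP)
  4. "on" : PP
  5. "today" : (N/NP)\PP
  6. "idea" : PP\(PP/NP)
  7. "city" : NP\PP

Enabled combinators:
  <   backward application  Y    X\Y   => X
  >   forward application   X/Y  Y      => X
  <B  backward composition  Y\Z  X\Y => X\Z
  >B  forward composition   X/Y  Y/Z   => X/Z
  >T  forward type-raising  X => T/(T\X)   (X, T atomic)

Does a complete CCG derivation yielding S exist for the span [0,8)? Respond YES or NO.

NO

(NP/(NP\PP))/PP PP/N S\PP (N/N)\(S\PP) PP (N/NP)\PP PP\(PP/NP) NP\PP
CKY chart[0,8] = {(NP/(NP\PP))/(PP\NP), N/(N\NP), NP, NP/(NP\NP), PP/(PP\NP), S/(S\NP)}; S ∉ chart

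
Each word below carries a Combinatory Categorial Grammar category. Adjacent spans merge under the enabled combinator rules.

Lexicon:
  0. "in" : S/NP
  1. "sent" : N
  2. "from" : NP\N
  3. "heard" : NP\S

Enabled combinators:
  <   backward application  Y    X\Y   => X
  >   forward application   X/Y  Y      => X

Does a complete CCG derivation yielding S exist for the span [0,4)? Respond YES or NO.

S/NP N NP\N NP\S
CKY chart[0,4] = {NP}; S ∉ chart

NO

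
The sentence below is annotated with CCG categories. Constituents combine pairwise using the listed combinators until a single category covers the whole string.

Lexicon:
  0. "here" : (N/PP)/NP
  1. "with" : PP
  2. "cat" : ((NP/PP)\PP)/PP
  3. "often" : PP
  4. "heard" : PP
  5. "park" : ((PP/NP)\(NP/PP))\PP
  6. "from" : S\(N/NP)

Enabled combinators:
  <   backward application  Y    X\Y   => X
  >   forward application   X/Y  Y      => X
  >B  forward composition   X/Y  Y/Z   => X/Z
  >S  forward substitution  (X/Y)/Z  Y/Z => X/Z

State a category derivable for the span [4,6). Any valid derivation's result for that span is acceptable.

(PP/NP)\(NP/PP)

[0,7] S   <
  [0,6] N/NP   >S
    [0,1] "here" : (N/PP)/NP
    [1,6] PP/NP   <
      [1,4] NP/PP   <
        [1,2] "with" : PP
        [2,4] (NP/PP)\PP   >
          [2,3] "cat" : ((NP/PP)\PP)/PP
          [3,4] "often" : PP
      [4,6] (PP/NP)\(NP/PP)   <
        [4,5] "heard" : PP
        [5,6] "park" : ((PP/NP)\(NP/PP))\PP
  [6,7] "from" : S\(N/NP)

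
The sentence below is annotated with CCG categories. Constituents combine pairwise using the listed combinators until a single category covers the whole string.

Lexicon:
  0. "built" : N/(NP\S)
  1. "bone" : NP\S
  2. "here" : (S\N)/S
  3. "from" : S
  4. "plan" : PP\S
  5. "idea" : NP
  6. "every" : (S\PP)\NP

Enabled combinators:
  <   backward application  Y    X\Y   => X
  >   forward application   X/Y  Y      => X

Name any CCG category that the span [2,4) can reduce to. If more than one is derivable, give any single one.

[0,7] S   <
  [0,5] PP   <
    [0,4] S   <
      [0,2] N   >
        [0,1] "built" : N/(NP\S)
        [1,2] "bone" : NP\S
      [2,4] S\N   >
        [2,3] "here" : (S\N)/S
        [3,4] "from" : S
    [4,5] "plan" : PP\S
  [5,7] S\PP   <
    [5,6] "idea" : NP
    [6,7] "every" : (S\PP)\NP

S\N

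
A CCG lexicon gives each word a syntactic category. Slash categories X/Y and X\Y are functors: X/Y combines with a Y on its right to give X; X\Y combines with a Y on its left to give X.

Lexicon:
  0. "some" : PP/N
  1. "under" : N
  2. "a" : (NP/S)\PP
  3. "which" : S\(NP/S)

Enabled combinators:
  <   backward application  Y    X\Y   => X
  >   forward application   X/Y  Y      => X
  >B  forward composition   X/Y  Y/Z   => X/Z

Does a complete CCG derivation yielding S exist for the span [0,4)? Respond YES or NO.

YES

[0,4] S   <
  [0,3] NP/S   <
    [0,2] PP   >
      [0,1] "some" : PP/N
      [1,2] "under" : N
    [2,3] "a" : (NP/S)\PP
  [3,4] "which" : S\(NP/S)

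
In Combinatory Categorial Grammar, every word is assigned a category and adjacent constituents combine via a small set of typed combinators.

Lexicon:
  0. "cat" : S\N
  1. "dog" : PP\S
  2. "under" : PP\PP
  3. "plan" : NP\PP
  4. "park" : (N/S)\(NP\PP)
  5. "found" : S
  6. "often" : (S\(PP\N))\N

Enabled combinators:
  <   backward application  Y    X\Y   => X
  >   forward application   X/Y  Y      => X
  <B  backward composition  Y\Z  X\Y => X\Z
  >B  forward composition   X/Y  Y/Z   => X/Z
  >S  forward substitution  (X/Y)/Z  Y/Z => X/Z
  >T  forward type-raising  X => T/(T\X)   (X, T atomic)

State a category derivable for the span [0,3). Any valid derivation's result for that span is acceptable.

[0,7] S   <
  [0,3] PP\N   <B
    [0,1] "cat" : S\N
    [1,3] PP\S   <B
      [1,2] "dog" : PP\S
      [2,3] "under" : PP\PP
  [3,7] S\(PP\N)   <
    [3,6] N   >
      [3,5] N/S   <
        [3,4] "plan" : NP\PP
        [4,5] "park" : (N/S)\(NP\PP)
      [5,6] "found" : S
    [6,7] "often" : (S\(PP\N))\N

PP\N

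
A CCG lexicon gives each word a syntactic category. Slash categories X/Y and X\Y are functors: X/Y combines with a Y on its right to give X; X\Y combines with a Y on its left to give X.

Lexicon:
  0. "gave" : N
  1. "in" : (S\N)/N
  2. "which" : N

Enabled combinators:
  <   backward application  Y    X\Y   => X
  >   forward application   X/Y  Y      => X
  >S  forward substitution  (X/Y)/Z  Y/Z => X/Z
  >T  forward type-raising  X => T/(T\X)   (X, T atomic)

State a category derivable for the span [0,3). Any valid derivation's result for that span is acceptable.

[0,3] S   <
  [0,1] "gave" : N
  [1,3] S\N   >
    [1,2] "in" : (S\N)/N
    [2,3] "which" : N

S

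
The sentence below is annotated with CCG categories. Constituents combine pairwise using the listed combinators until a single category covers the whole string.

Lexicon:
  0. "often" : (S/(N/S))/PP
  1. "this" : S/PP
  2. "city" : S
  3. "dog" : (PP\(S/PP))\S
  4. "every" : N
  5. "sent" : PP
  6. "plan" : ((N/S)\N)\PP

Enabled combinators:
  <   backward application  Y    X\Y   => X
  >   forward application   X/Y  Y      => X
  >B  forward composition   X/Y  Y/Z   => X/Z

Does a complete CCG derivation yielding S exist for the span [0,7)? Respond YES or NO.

[0,7] S   >
  [0,4] S/(N/S)   >
    [0,1] "often" : (S/(N/S))/PP
    [1,4] PP   <
      [1,2] "this" : S/PP
      [2,4] PP\(S/PP)   <
        [2,3] "city" : S
        [3,4] "dog" : (PP\(S/PP))\S
  [4,7] N/S   <
    [4,5] "every" : N
    [5,7] (N/S)\N   <
      [5,6] "sent" : PP
      [6,7] "plan" : ((N/S)\N)\PP

YES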